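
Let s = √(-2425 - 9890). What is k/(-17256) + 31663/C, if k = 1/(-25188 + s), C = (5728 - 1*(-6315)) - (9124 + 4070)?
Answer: -28887286331890697/1050098429421942 + I*√12315/10948028803704 ≈ -27.509 + 1.0136e-11*I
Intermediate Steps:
C = -1151 (C = (5728 + 6315) - 1*13194 = 12043 - 13194 = -1151)
s = I*√12315 (s = √(-12315) = I*√12315 ≈ 110.97*I)
k = 1/(-25188 + I*√12315) ≈ -3.9701e-5 - 1.749e-7*I
k/(-17256) + 31663/C = (-8396/211482553 - I*√12315/634447659)/(-17256) + 31663/(-1151) = (-8396/211482553 - I*√12315/634447659)*(-1/17256) + 31663*(-1/1151) = (2099/912335733642 + I*√12315/10948028803704) - 31663/1151 = -28887286331890697/1050098429421942 + I*√12315/10948028803704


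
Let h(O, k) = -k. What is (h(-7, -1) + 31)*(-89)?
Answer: -2848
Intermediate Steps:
(h(-7, -1) + 31)*(-89) = (-1*(-1) + 31)*(-89) = (1 + 31)*(-89) = 32*(-89) = -2848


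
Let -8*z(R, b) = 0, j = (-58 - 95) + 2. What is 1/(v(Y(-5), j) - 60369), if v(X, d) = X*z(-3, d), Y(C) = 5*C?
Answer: -1/60369 ≈ -1.6565e-5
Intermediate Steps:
j = -151 (j = -153 + 2 = -151)
z(R, b) = 0 (z(R, b) = -1/8*0 = 0)
v(X, d) = 0 (v(X, d) = X*0 = 0)
1/(v(Y(-5), j) - 60369) = 1/(0 - 60369) = 1/(-60369) = -1/60369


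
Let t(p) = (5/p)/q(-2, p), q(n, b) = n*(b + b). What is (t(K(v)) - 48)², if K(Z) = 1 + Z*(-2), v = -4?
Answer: 242020249/104976 ≈ 2305.5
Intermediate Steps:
q(n, b) = 2*b*n (q(n, b) = n*(2*b) = 2*b*n)
K(Z) = 1 - 2*Z
t(p) = -5/(4*p²) (t(p) = (5/p)/((2*p*(-2))) = (5/p)/((-4*p)) = (5/p)*(-1/(4*p)) = -5/(4*p²))
(t(K(v)) - 48)² = (-5/(4*(1 - 2*(-4))²) - 48)² = (-5/(4*(1 + 8)²) - 48)² = (-5/4/9² - 48)² = (-5/4*1/81 - 48)² = (-5/324 - 48)² = (-15557/324)² = 242020249/104976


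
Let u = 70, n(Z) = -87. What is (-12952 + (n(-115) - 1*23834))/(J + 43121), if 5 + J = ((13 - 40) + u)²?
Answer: -2169/2645 ≈ -0.82004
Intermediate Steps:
J = 1844 (J = -5 + ((13 - 40) + 70)² = -5 + (-27 + 70)² = -5 + 43² = -5 + 1849 = 1844)
(-12952 + (n(-115) - 1*23834))/(J + 43121) = (-12952 + (-87 - 1*23834))/(1844 + 43121) = (-12952 + (-87 - 23834))/44965 = (-12952 - 23921)*(1/44965) = -36873*1/44965 = -2169/2645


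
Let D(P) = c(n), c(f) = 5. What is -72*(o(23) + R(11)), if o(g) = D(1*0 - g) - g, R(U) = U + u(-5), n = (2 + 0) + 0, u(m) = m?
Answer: 864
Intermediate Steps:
n = 2 (n = 2 + 0 = 2)
D(P) = 5
R(U) = -5 + U (R(U) = U - 5 = -5 + U)
o(g) = 5 - g
-72*(o(23) + R(11)) = -72*((5 - 1*23) + (-5 + 11)) = -72*((5 - 23) + 6) = -72*(-18 + 6) = -72*(-12) = 864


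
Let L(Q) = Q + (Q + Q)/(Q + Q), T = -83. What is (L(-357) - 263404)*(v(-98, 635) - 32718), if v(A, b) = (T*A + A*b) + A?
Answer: 22923909120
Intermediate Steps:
v(A, b) = -82*A + A*b (v(A, b) = (-83*A + A*b) + A = -82*A + A*b)
L(Q) = 1 + Q (L(Q) = Q + (2*Q)/((2*Q)) = Q + (2*Q)*(1/(2*Q)) = Q + 1 = 1 + Q)
(L(-357) - 263404)*(v(-98, 635) - 32718) = ((1 - 357) - 263404)*(-98*(-82 + 635) - 32718) = (-356 - 263404)*(-98*553 - 32718) = -263760*(-54194 - 32718) = -263760*(-86912) = 22923909120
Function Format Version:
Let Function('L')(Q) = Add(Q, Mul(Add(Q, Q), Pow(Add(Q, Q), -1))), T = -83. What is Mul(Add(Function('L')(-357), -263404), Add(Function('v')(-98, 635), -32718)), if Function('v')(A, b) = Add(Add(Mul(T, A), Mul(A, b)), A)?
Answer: 22923909120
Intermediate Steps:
Function('v')(A, b) = Add(Mul(-82, A), Mul(A, b)) (Function('v')(A, b) = Add(Add(Mul(-83, A), Mul(A, b)), A) = Add(Mul(-82, A), Mul(A, b)))
Function('L')(Q) = Add(1, Q) (Function('L')(Q) = Add(Q, Mul(Mul(2, Q), Pow(Mul(2, Q), -1))) = Add(Q, Mul(Mul(2, Q), Mul(Rational(1, 2), Pow(Q, -1)))) = Add(Q, 1) = Add(1, Q))
Mul(Add(Function('L')(-357), -263404), Add(Function('v')(-98, 635), -32718)) = Mul(Add(Add(1, -357), -263404), Add(Mul(-98, Add(-82, 635)), -32718)) = Mul(Add(-356, -263404), Add(Mul(-98, 553), -32718)) = Mul(-263760, Add(-54194, -32718)) = Mul(-263760, -86912) = 22923909120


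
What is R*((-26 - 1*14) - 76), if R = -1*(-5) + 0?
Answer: -580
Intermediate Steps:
R = 5 (R = 5 + 0 = 5)
R*((-26 - 1*14) - 76) = 5*((-26 - 1*14) - 76) = 5*((-26 - 14) - 76) = 5*(-40 - 76) = 5*(-116) = -580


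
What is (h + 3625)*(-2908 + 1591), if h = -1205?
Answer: -3187140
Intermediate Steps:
(h + 3625)*(-2908 + 1591) = (-1205 + 3625)*(-2908 + 1591) = 2420*(-1317) = -3187140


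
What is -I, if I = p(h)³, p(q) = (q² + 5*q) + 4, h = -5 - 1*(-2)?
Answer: 8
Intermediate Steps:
h = -3 (h = -5 + 2 = -3)
p(q) = 4 + q² + 5*q
I = -8 (I = (4 + (-3)² + 5*(-3))³ = (4 + 9 - 15)³ = (-2)³ = -8)
-I = -1*(-8) = 8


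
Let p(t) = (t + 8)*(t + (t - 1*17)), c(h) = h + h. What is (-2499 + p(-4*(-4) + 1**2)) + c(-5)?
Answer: -2084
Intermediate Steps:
c(h) = 2*h
p(t) = (-17 + 2*t)*(8 + t) (p(t) = (8 + t)*(t + (t - 17)) = (8 + t)*(t + (-17 + t)) = (8 + t)*(-17 + 2*t) = (-17 + 2*t)*(8 + t))
(-2499 + p(-4*(-4) + 1**2)) + c(-5) = (-2499 + (-136 - (-4*(-4) + 1**2) + 2*(-4*(-4) + 1**2)**2)) + 2*(-5) = (-2499 + (-136 - (16 + 1) + 2*(16 + 1)**2)) - 10 = (-2499 + (-136 - 1*17 + 2*17**2)) - 10 = (-2499 + (-136 - 17 + 2*289)) - 10 = (-2499 + (-136 - 17 + 578)) - 10 = (-2499 + 425) - 10 = -2074 - 10 = -2084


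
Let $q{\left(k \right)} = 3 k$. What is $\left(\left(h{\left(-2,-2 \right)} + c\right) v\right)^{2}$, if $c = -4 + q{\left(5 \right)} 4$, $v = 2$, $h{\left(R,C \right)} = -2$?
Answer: $11664$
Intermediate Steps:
$c = 56$ ($c = -4 + 3 \cdot 5 \cdot 4 = -4 + 15 \cdot 4 = -4 + 60 = 56$)
$\left(\left(h{\left(-2,-2 \right)} + c\right) v\right)^{2} = \left(\left(-2 + 56\right) 2\right)^{2} = \left(54 \cdot 2\right)^{2} = 108^{2} = 11664$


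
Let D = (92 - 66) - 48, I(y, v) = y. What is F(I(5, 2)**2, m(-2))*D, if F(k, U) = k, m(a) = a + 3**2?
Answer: -550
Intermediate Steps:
m(a) = 9 + a (m(a) = a + 9 = 9 + a)
D = -22 (D = 26 - 48 = -22)
F(I(5, 2)**2, m(-2))*D = 5**2*(-22) = 25*(-22) = -550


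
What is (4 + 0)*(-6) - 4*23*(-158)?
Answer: 14512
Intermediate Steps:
(4 + 0)*(-6) - 4*23*(-158) = 4*(-6) - 92*(-158) = -24 + 14536 = 14512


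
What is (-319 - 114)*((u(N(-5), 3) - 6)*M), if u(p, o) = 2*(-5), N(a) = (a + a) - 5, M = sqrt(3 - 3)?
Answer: 0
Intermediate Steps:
M = 0 (M = sqrt(0) = 0)
N(a) = -5 + 2*a (N(a) = 2*a - 5 = -5 + 2*a)
u(p, o) = -10
(-319 - 114)*((u(N(-5), 3) - 6)*M) = (-319 - 114)*((-10 - 6)*0) = -(-6928)*0 = -433*0 = 0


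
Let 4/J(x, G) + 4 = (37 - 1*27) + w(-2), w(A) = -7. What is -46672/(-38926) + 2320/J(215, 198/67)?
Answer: -11265204/19463 ≈ -578.80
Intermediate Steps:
J(x, G) = -4 (J(x, G) = 4/(-4 + ((37 - 1*27) - 7)) = 4/(-4 + ((37 - 27) - 7)) = 4/(-4 + (10 - 7)) = 4/(-4 + 3) = 4/(-1) = 4*(-1) = -4)
-46672/(-38926) + 2320/J(215, 198/67) = -46672/(-38926) + 2320/(-4) = -46672*(-1/38926) + 2320*(-1/4) = 23336/19463 - 580 = -11265204/19463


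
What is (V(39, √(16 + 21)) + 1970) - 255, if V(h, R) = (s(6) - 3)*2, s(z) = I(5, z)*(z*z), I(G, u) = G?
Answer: 2069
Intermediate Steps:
s(z) = 5*z² (s(z) = 5*(z*z) = 5*z²)
V(h, R) = 354 (V(h, R) = (5*6² - 3)*2 = (5*36 - 3)*2 = (180 - 3)*2 = 177*2 = 354)
(V(39, √(16 + 21)) + 1970) - 255 = (354 + 1970) - 255 = 2324 - 255 = 2069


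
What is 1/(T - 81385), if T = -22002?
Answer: -1/103387 ≈ -9.6724e-6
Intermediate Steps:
1/(T - 81385) = 1/(-22002 - 81385) = 1/(-103387) = -1/103387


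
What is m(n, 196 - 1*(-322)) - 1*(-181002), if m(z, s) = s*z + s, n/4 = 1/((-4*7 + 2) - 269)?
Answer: 53546328/295 ≈ 1.8151e+5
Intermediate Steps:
n = -4/295 (n = 4/((-4*7 + 2) - 269) = 4/((-28 + 2) - 269) = 4/(-26 - 269) = 4/(-295) = 4*(-1/295) = -4/295 ≈ -0.013559)
m(z, s) = s + s*z
m(n, 196 - 1*(-322)) - 1*(-181002) = (196 - 1*(-322))*(1 - 4/295) - 1*(-181002) = (196 + 322)*(291/295) + 181002 = 518*(291/295) + 181002 = 150738/295 + 181002 = 53546328/295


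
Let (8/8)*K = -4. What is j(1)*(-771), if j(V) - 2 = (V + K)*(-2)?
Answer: -6168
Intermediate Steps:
K = -4
j(V) = 10 - 2*V (j(V) = 2 + (V - 4)*(-2) = 2 + (-4 + V)*(-2) = 2 + (8 - 2*V) = 10 - 2*V)
j(1)*(-771) = (10 - 2*1)*(-771) = (10 - 2)*(-771) = 8*(-771) = -6168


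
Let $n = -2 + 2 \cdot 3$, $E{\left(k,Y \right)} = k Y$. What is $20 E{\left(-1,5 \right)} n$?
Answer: $-400$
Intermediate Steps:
$E{\left(k,Y \right)} = Y k$
$n = 4$ ($n = -2 + 6 = 4$)
$20 E{\left(-1,5 \right)} n = 20 \cdot 5 \left(-1\right) 4 = 20 \left(-5\right) 4 = \left(-100\right) 4 = -400$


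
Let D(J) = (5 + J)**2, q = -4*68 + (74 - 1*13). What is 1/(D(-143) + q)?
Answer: 1/18833 ≈ 5.3098e-5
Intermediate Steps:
q = -211 (q = -272 + (74 - 13) = -272 + 61 = -211)
1/(D(-143) + q) = 1/((5 - 143)**2 - 211) = 1/((-138)**2 - 211) = 1/(19044 - 211) = 1/18833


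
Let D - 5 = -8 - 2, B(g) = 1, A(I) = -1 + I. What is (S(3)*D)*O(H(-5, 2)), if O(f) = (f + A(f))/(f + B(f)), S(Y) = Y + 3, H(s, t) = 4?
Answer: -42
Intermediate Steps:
S(Y) = 3 + Y
O(f) = (-1 + 2*f)/(1 + f) (O(f) = (f + (-1 + f))/(f + 1) = (-1 + 2*f)/(1 + f))
D = -5 (D = 5 + (-8 - 2) = 5 - 10 = -5)
(S(3)*D)*O(H(-5, 2)) = ((3 + 3)*(-5))*((-1 + 2*4)/(1 + 4)) = (6*(-5))*((-1 + 8)/5) = -6*7 = -30*7/5 = -42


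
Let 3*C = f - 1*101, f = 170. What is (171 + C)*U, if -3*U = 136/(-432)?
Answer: 1649/81 ≈ 20.358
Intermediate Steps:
U = 17/162 (U = -136/(3*(-432)) = -136*(-1)/(3*432) = -⅓*(-17/54) = 17/162 ≈ 0.10494)
C = 23 (C = (170 - 1*101)/3 = (170 - 101)/3 = (⅓)*69 = 23)
(171 + C)*U = (171 + 23)*(17/162) = 194*(17/162) = 1649/81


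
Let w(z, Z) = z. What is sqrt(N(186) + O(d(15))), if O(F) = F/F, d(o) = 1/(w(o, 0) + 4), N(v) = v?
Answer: sqrt(187) ≈ 13.675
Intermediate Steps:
d(o) = 1/(4 + o) (d(o) = 1/(o + 4) = 1/(4 + o))
O(F) = 1
sqrt(N(186) + O(d(15))) = sqrt(186 + 1) = sqrt(187)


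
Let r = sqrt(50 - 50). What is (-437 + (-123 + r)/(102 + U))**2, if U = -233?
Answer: 3263151376/17161 ≈ 1.9015e+5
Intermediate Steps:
r = 0 (r = sqrt(0) = 0)
(-437 + (-123 + r)/(102 + U))**2 = (-437 + (-123 + 0)/(102 - 233))**2 = (-437 - 123/(-131))**2 = (-437 - 123*(-1/131))**2 = (-437 + 123/131)**2 = (-57124/131)**2 = 3263151376/17161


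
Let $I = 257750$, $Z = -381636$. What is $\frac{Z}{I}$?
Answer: $- \frac{190818}{128875} \approx -1.4806$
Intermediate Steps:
$\frac{Z}{I} = - \frac{381636}{257750} = \left(-381636\right) \frac{1}{257750} = - \frac{190818}{128875}$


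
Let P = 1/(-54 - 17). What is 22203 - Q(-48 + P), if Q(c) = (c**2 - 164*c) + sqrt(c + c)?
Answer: 60609646/5041 - I*sqrt(484078)/71 ≈ 12023.0 - 9.7994*I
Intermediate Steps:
P = -1/71 (P = 1/(-71) = -1/71 ≈ -0.014085)
Q(c) = c**2 - 164*c + sqrt(2)*sqrt(c) (Q(c) = (c**2 - 164*c) + sqrt(2*c) = (c**2 - 164*c) + sqrt(2)*sqrt(c) = c**2 - 164*c + sqrt(2)*sqrt(c))
22203 - Q(-48 + P) = 22203 - ((-48 - 1/71)**2 - 164*(-48 - 1/71) + sqrt(2)*sqrt(-48 - 1/71)) = 22203 - ((-3409/71)**2 - 164*(-3409/71) + sqrt(2)*sqrt(-3409/71)) = 22203 - (11621281/5041 + 559076/71 + sqrt(2)*(I*sqrt(242039)/71)) = 22203 - (11621281/5041 + 559076/71 + I*sqrt(484078)/71) = 22203 - (51315677/5041 + I*sqrt(484078)/71) = 22203 + (-51315677/5041 - I*sqrt(484078)/71) = 60609646/5041 - I*sqrt(484078)/71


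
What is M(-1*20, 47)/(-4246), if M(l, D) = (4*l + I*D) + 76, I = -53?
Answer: 2495/4246 ≈ 0.58761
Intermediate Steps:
M(l, D) = 76 - 53*D + 4*l (M(l, D) = (4*l - 53*D) + 76 = (-53*D + 4*l) + 76 = 76 - 53*D + 4*l)
M(-1*20, 47)/(-4246) = (76 - 53*47 + 4*(-1*20))/(-4246) = (76 - 2491 + 4*(-20))*(-1/4246) = (76 - 2491 - 80)*(-1/4246) = -2495*(-1/4246) = 2495/4246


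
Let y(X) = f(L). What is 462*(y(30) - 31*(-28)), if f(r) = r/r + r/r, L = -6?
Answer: 401940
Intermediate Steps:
f(r) = 2 (f(r) = 1 + 1 = 2)
y(X) = 2
462*(y(30) - 31*(-28)) = 462*(2 - 31*(-28)) = 462*(2 + 868) = 462*870 = 401940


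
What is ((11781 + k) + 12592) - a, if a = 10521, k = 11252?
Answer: 25104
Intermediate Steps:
((11781 + k) + 12592) - a = ((11781 + 11252) + 12592) - 1*10521 = (23033 + 12592) - 10521 = 35625 - 10521 = 25104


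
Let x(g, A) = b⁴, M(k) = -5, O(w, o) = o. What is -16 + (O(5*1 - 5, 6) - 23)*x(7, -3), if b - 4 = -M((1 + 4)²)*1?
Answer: -111553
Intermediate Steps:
b = 9 (b = 4 - 1*(-5)*1 = 4 + 5*1 = 4 + 5 = 9)
x(g, A) = 6561 (x(g, A) = 9⁴ = 6561)
-16 + (O(5*1 - 5, 6) - 23)*x(7, -3) = -16 + (6 - 23)*6561 = -16 - 17*6561 = -16 - 111537 = -111553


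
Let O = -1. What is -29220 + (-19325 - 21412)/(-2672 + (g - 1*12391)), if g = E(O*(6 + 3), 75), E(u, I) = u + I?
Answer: -146057201/4999 ≈ -29217.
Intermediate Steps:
E(u, I) = I + u
g = 66 (g = 75 - (6 + 3) = 75 - 1*9 = 75 - 9 = 66)
-29220 + (-19325 - 21412)/(-2672 + (g - 1*12391)) = -29220 + (-19325 - 21412)/(-2672 + (66 - 1*12391)) = -29220 - 40737/(-2672 + (66 - 12391)) = -29220 - 40737/(-2672 - 12325) = -29220 - 40737/(-14997) = -29220 - 40737*(-1/14997) = -29220 + 13579/4999 = -146057201/4999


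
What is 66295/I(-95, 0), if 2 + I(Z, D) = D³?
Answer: -66295/2 ≈ -33148.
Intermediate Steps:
I(Z, D) = -2 + D³
66295/I(-95, 0) = 66295/(-2 + 0³) = 66295/(-2 + 0) = 66295/(-2) = 66295*(-½) = -66295/2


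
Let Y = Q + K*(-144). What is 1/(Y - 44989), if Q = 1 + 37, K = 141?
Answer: -1/65255 ≈ -1.5325e-5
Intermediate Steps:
Q = 38
Y = -20266 (Y = 38 + 141*(-144) = 38 - 20304 = -20266)
1/(Y - 44989) = 1/(-20266 - 44989) = 1/(-65255) = -1/65255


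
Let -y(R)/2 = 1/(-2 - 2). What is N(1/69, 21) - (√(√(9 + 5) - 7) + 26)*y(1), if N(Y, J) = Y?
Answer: -896/69 - I*√(7 - √14)/2 ≈ -12.986 - 0.90254*I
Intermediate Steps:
y(R) = ½ (y(R) = -2/(-2 - 2) = -2/(-4) = -2*(-¼) = ½)
N(1/69, 21) - (√(√(9 + 5) - 7) + 26)*y(1) = 1/69 - (√(√(9 + 5) - 7) + 26)/2 = 1/69 - (√(√14 - 7) + 26)/2 = 1/69 - (√(-7 + √14) + 26)/2 = 1/69 - (26 + √(-7 + √14))/2 = 1/69 - (13 + √(-7 + √14)/2) = 1/69 + (-13 - √(-7 + √14)/2) = -896/69 - √(-7 + √14)/2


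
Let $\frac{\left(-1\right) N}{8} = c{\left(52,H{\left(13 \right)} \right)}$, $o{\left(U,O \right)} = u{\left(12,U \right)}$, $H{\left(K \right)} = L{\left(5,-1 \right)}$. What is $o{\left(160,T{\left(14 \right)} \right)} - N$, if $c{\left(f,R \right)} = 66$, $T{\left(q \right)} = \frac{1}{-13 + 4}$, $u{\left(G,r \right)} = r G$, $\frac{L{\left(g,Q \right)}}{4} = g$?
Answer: $2448$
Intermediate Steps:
$L{\left(g,Q \right)} = 4 g$
$H{\left(K \right)} = 20$ ($H{\left(K \right)} = 4 \cdot 5 = 20$)
$u{\left(G,r \right)} = G r$
$T{\left(q \right)} = - \frac{1}{9}$ ($T{\left(q \right)} = \frac{1}{-9} = - \frac{1}{9}$)
$o{\left(U,O \right)} = 12 U$
$N = -528$ ($N = \left(-8\right) 66 = -528$)
$o{\left(160,T{\left(14 \right)} \right)} - N = 12 \cdot 160 - -528 = 1920 + 528 = 2448$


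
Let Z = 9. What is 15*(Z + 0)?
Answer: 135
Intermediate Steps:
15*(Z + 0) = 15*(9 + 0) = 15*9 = 135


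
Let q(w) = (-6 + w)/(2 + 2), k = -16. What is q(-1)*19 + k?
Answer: -197/4 ≈ -49.250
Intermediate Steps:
q(w) = -3/2 + w/4 (q(w) = (-6 + w)/4 = (-6 + w)*(1/4) = -3/2 + w/4)
q(-1)*19 + k = (-3/2 + (1/4)*(-1))*19 - 16 = (-3/2 - 1/4)*19 - 16 = -7/4*19 - 16 = -133/4 - 16 = -197/4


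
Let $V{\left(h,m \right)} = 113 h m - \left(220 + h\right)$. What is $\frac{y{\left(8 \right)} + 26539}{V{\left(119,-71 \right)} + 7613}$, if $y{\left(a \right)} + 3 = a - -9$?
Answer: $- \frac{8851}{315821} \approx -0.028025$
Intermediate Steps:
$y{\left(a \right)} = 6 + a$ ($y{\left(a \right)} = -3 + \left(a - -9\right) = -3 + \left(a + 9\right) = -3 + \left(9 + a\right) = 6 + a$)
$V{\left(h,m \right)} = -220 - h + 113 h m$ ($V{\left(h,m \right)} = 113 h m - \left(220 + h\right) = -220 - h + 113 h m$)
$\frac{y{\left(8 \right)} + 26539}{V{\left(119,-71 \right)} + 7613} = \frac{\left(6 + 8\right) + 26539}{\left(-220 - 119 + 113 \cdot 119 \left(-71\right)\right) + 7613} = \frac{14 + 26539}{\left(-220 - 119 - 954737\right) + 7613} = \frac{26553}{-955076 + 7613} = \frac{26553}{-947463} = 26553 \left(- \frac{1}{947463}\right) = - \frac{8851}{315821}$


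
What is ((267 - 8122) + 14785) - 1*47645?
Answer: -40715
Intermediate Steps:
((267 - 8122) + 14785) - 1*47645 = (-7855 + 14785) - 47645 = 6930 - 47645 = -40715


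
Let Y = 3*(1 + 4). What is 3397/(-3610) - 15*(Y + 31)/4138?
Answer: -8273843/7469090 ≈ -1.1077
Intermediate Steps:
Y = 15 (Y = 3*5 = 15)
3397/(-3610) - 15*(Y + 31)/4138 = 3397/(-3610) - 15*(15 + 31)/4138 = 3397*(-1/3610) - 15*46*(1/4138) = -3397/3610 - 690*1/4138 = -3397/3610 - 345/2069 = -8273843/7469090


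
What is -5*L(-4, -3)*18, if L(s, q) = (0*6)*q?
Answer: 0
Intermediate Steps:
L(s, q) = 0 (L(s, q) = 0*q = 0)
-5*L(-4, -3)*18 = -5*0*18 = 0*18 = 0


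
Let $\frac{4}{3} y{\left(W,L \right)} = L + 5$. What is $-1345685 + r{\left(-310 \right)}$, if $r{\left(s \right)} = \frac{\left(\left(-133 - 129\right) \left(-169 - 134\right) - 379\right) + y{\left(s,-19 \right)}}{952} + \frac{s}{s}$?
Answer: $- \frac{2562024343}{1904} \approx -1.3456 \cdot 10^{6}$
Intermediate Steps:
$y{\left(W,L \right)} = \frac{15}{4} + \frac{3 L}{4}$ ($y{\left(W,L \right)} = \frac{3 \left(L + 5\right)}{4} = \frac{3 \left(5 + L\right)}{4} = \frac{15}{4} + \frac{3 L}{4}$)
$r{\left(s \right)} = \frac{159897}{1904}$ ($r{\left(s \right)} = \frac{\left(\left(-133 - 129\right) \left(-169 - 134\right) - 379\right) + \left(\frac{15}{4} + \frac{3}{4} \left(-19\right)\right)}{952} + \frac{s}{s} = \left(\left(\left(-262\right) \left(-303\right) - 379\right) + \left(\frac{15}{4} - \frac{57}{4}\right)\right) \frac{1}{952} + 1 = \left(\left(79386 - 379\right) - \frac{21}{2}\right) \frac{1}{952} + 1 = \left(79007 - \frac{21}{2}\right) \frac{1}{952} + 1 = \frac{157993}{2} \cdot \frac{1}{952} + 1 = \frac{157993}{1904} + 1 = \frac{159897}{1904}$)
$-1345685 + r{\left(-310 \right)} = -1345685 + \frac{159897}{1904} = - \frac{2562024343}{1904}$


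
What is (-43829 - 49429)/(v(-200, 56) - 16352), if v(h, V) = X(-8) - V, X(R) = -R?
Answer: 46629/8200 ≈ 5.6865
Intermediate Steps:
v(h, V) = 8 - V (v(h, V) = -1*(-8) - V = 8 - V)
(-43829 - 49429)/(v(-200, 56) - 16352) = (-43829 - 49429)/((8 - 1*56) - 16352) = -93258/((8 - 56) - 16352) = -93258/(-48 - 16352) = -93258/(-16400) = -93258*(-1/16400) = 46629/8200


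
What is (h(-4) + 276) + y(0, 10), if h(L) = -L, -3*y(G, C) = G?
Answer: 280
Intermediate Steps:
y(G, C) = -G/3
(h(-4) + 276) + y(0, 10) = (-1*(-4) + 276) - 1/3*0 = (4 + 276) + 0 = 280 + 0 = 280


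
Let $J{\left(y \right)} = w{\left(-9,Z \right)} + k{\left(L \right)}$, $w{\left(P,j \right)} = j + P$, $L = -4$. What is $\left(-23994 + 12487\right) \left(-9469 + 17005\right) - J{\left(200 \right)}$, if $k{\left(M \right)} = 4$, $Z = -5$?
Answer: $-86716742$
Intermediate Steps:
$w{\left(P,j \right)} = P + j$
$J{\left(y \right)} = -10$ ($J{\left(y \right)} = \left(-9 - 5\right) + 4 = -14 + 4 = -10$)
$\left(-23994 + 12487\right) \left(-9469 + 17005\right) - J{\left(200 \right)} = \left(-23994 + 12487\right) \left(-9469 + 17005\right) - -10 = \left(-11507\right) 7536 + 10 = -86716752 + 10 = -86716742$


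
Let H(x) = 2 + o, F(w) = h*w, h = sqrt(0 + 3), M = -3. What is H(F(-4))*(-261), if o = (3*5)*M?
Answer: 11223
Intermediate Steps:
o = -45 (o = (3*5)*(-3) = 15*(-3) = -45)
h = sqrt(3) ≈ 1.7320
F(w) = w*sqrt(3) (F(w) = sqrt(3)*w = w*sqrt(3))
H(x) = -43 (H(x) = 2 - 45 = -43)
H(F(-4))*(-261) = -43*(-261) = 11223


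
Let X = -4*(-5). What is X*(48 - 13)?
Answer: 700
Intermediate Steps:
X = 20
X*(48 - 13) = 20*(48 - 13) = 20*35 = 700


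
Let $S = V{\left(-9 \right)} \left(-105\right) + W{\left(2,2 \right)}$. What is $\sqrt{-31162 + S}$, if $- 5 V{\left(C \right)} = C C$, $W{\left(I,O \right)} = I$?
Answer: $i \sqrt{29459} \approx 171.64 i$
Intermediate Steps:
$V{\left(C \right)} = - \frac{C^{2}}{5}$ ($V{\left(C \right)} = - \frac{C C}{5} = - \frac{C^{2}}{5}$)
$S = 1703$ ($S = - \frac{\left(-9\right)^{2}}{5} \left(-105\right) + 2 = \left(- \frac{1}{5}\right) 81 \left(-105\right) + 2 = \left(- \frac{81}{5}\right) \left(-105\right) + 2 = 1701 + 2 = 1703$)
$\sqrt{-31162 + S} = \sqrt{-31162 + 1703} = \sqrt{-29459} = i \sqrt{29459}$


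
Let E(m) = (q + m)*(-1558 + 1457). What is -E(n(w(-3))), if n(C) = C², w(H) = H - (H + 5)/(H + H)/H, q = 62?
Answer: 586406/81 ≈ 7239.6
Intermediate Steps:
w(H) = H - (5 + H)/(2*H²) (w(H) = H - (5 + H)/((2*H))/H = H - (5 + H)*(1/(2*H))/H = H - (5 + H)/(2*H)/H = H - (5 + H)/(2*H²))
E(m) = -6262 - 101*m (E(m) = (62 + m)*(-1558 + 1457) = (62 + m)*(-101) = -6262 - 101*m)
-E(n(w(-3))) = -(-6262 - 101*(-5 - 1*(-3) + 2*(-3)³)²/324) = -(-6262 - 101*(-5 + 3 + 2*(-27))²/324) = -(-6262 - 101*(-5 + 3 - 54)²/324) = -(-6262 - 101*((½)*(⅑)*(-56))²) = -(-6262 - 101*(-28/9)²) = -(-6262 - 101*784/81) = -(-6262 - 79184/81) = -1*(-586406/81) = 586406/81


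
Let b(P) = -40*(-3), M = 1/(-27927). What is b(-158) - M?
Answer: 3351241/27927 ≈ 120.00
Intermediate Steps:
M = -1/27927 ≈ -3.5808e-5
b(P) = 120
b(-158) - M = 120 - 1*(-1/27927) = 120 + 1/27927 = 3351241/27927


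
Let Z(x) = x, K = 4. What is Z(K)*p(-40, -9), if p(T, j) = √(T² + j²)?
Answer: 164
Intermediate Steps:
Z(K)*p(-40, -9) = 4*√((-40)² + (-9)²) = 4*√(1600 + 81) = 4*√1681 = 4*41 = 164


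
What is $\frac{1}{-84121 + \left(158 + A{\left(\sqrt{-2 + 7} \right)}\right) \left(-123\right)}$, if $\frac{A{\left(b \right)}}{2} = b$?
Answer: $- \frac{20711}{2144667089} + \frac{246 \sqrt{5}}{10723335445} \approx -9.6057 \cdot 10^{-6}$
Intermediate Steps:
$A{\left(b \right)} = 2 b$
$\frac{1}{-84121 + \left(158 + A{\left(\sqrt{-2 + 7} \right)}\right) \left(-123\right)} = \frac{1}{-84121 + \left(158 + 2 \sqrt{-2 + 7}\right) \left(-123\right)} = \frac{1}{-84121 + \left(158 + 2 \sqrt{5}\right) \left(-123\right)} = \frac{1}{-84121 - \left(19434 + 246 \sqrt{5}\right)} = \frac{1}{-103555 - 246 \sqrt{5}}$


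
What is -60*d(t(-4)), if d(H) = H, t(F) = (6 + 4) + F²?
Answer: -1560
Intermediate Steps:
t(F) = 10 + F²
-60*d(t(-4)) = -60*(10 + (-4)²) = -60*(10 + 16) = -60*26 = -1560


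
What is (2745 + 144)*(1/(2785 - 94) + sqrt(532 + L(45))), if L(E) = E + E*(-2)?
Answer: 321/299 + 2889*sqrt(487) ≈ 63756.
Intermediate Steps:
L(E) = -E (L(E) = E - 2*E = -E)
(2745 + 144)*(1/(2785 - 94) + sqrt(532 + L(45))) = (2745 + 144)*(1/(2785 - 94) + sqrt(532 - 1*45)) = 2889*(1/2691 + sqrt(532 - 45)) = 2889*(1/2691 + sqrt(487)) = 321/299 + 2889*sqrt(487)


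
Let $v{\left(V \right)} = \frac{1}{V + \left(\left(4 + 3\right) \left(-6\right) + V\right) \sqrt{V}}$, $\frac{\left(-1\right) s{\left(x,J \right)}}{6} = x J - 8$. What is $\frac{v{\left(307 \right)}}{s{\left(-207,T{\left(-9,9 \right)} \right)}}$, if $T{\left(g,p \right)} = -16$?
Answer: $\frac{1}{1386054432} - \frac{265 \sqrt{307}}{425518710624} \approx -1.019 \cdot 10^{-8}$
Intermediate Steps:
$s{\left(x,J \right)} = 48 - 6 J x$ ($s{\left(x,J \right)} = - 6 \left(x J - 8\right) = - 6 \left(J x - 8\right) = - 6 \left(-8 + J x\right) = 48 - 6 J x$)
$v{\left(V \right)} = \frac{1}{V + \sqrt{V} \left(-42 + V\right)}$ ($v{\left(V \right)} = \frac{1}{V + \left(7 \left(-6\right) + V\right) \sqrt{V}} = \frac{1}{V + \left(-42 + V\right) \sqrt{V}} = \frac{1}{V + \sqrt{V} \left(-42 + V\right)}$)
$\frac{v{\left(307 \right)}}{s{\left(-207,T{\left(-9,9 \right)} \right)}} = \frac{1}{\left(307 + 307^{\frac{3}{2}} - 42 \sqrt{307}\right) \left(48 - \left(-96\right) \left(-207\right)\right)} = \frac{1}{\left(307 + 307 \sqrt{307} - 42 \sqrt{307}\right) \left(48 - 19872\right)} = \frac{1}{\left(307 + 265 \sqrt{307}\right) \left(-19824\right)} = \frac{1}{307 + 265 \sqrt{307}} \left(- \frac{1}{19824}\right) = - \frac{1}{19824 \left(307 + 265 \sqrt{307}\right)}$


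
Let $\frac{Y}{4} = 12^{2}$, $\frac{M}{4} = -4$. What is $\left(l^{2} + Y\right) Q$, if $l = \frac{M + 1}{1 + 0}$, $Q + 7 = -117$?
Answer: $-99324$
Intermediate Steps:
$M = -16$ ($M = 4 \left(-4\right) = -16$)
$Q = -124$ ($Q = -7 - 117 = -124$)
$Y = 576$ ($Y = 4 \cdot 12^{2} = 4 \cdot 144 = 576$)
$l = -15$ ($l = \frac{-16 + 1}{1 + 0} = - \frac{15}{1} = \left(-15\right) 1 = -15$)
$\left(l^{2} + Y\right) Q = \left(\left(-15\right)^{2} + 576\right) \left(-124\right) = \left(225 + 576\right) \left(-124\right) = 801 \left(-124\right) = -99324$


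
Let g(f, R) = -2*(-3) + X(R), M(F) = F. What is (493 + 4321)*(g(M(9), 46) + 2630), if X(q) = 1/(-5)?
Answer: 63443706/5 ≈ 1.2689e+7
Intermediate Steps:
X(q) = -⅕
g(f, R) = 29/5 (g(f, R) = -2*(-3) - ⅕ = 6 - ⅕ = 29/5)
(493 + 4321)*(g(M(9), 46) + 2630) = (493 + 4321)*(29/5 + 2630) = 4814*(13179/5) = 63443706/5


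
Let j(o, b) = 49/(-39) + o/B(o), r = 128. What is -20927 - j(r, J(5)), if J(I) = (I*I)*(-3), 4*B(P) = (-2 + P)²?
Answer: -1079707256/51597 ≈ -20926.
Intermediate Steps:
B(P) = (-2 + P)²/4
J(I) = -3*I² (J(I) = I²*(-3) = -3*I²)
j(o, b) = -49/39 + 4*o/(-2 + o)² (j(o, b) = 49/(-39) + o/(((-2 + o)²/4)) = 49*(-1/39) + o*(4/(-2 + o)²) = -49/39 + 4*o/(-2 + o)²)
-20927 - j(r, J(5)) = -20927 - (-49/39 + 4*128/(-2 + 128)²) = -20927 - (-49/39 + 4*128/126²) = -20927 - (-49/39 + 4*128*(1/15876)) = -20927 - (-49/39 + 128/3969) = -20927 - 1*(-63163/51597) = -20927 + 63163/51597 = -1079707256/51597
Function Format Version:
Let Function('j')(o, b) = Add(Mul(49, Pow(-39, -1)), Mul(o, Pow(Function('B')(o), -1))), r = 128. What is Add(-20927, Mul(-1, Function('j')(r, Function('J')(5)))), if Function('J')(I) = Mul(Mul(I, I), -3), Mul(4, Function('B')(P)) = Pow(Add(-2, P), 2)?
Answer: Rational(-1079707256, 51597) ≈ -20926.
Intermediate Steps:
Function('B')(P) = Mul(Rational(1, 4), Pow(Add(-2, P), 2))
Function('J')(I) = Mul(-3, Pow(I, 2)) (Function('J')(I) = Mul(Pow(I, 2), -3) = Mul(-3, Pow(I, 2)))
Function('j')(o, b) = Add(Rational(-49, 39), Mul(4, o, Pow(Add(-2, o), -2))) (Function('j')(o, b) = Add(Mul(49, Pow(-39, -1)), Mul(o, Pow(Mul(Rational(1, 4), Pow(Add(-2, o), 2)), -1))) = Add(Mul(49, Rational(-1, 39)), Mul(o, Mul(4, Pow(Add(-2, o), -2)))) = Add(Rational(-49, 39), Mul(4, o, Pow(Add(-2, o), -2))))
Add(-20927, Mul(-1, Function('j')(r, Function('J')(5)))) = Add(-20927, Mul(-1, Add(Rational(-49, 39), Mul(4, 128, Pow(Add(-2, 128), -2))))) = Add(-20927, Mul(-1, Add(Rational(-49, 39), Mul(4, 128, Pow(126, -2))))) = Add(-20927, Mul(-1, Add(Rational(-49, 39), Mul(4, 128, Rational(1, 15876))))) = Add(-20927, Mul(-1, Add(Rational(-49, 39), Rational(128, 3969)))) = Add(-20927, Mul(-1, Rational(-63163, 51597))) = Add(-20927, Rational(63163, 51597)) = Rational(-1079707256, 51597)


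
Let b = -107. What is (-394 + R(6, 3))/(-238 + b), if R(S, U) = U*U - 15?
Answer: 80/69 ≈ 1.1594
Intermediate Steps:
R(S, U) = -15 + U² (R(S, U) = U² - 15 = -15 + U²)
(-394 + R(6, 3))/(-238 + b) = (-394 + (-15 + 3²))/(-238 - 107) = (-394 + (-15 + 9))/(-345) = (-394 - 6)*(-1/345) = -400*(-1/345) = 80/69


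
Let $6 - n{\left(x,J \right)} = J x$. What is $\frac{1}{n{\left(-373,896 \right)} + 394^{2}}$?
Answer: $\frac{1}{489450} \approx 2.0431 \cdot 10^{-6}$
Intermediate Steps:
$n{\left(x,J \right)} = 6 - J x$
$\frac{1}{n{\left(-373,896 \right)} + 394^{2}} = \frac{1}{\left(6 - 896 \left(-373\right)\right) + 394^{2}} = \frac{1}{\left(6 + 334208\right) + 155236} = \frac{1}{334214 + 155236} = \frac{1}{489450}$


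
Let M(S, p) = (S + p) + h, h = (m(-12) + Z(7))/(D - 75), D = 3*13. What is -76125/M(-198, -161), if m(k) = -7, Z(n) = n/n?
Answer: 456750/2153 ≈ 212.15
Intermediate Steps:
Z(n) = 1
D = 39
h = ⅙ (h = (-7 + 1)/(39 - 75) = -6/(-36) = -6*(-1/36) = ⅙ ≈ 0.16667)
M(S, p) = ⅙ + S + p (M(S, p) = (S + p) + ⅙ = ⅙ + S + p)
-76125/M(-198, -161) = -76125/(⅙ - 198 - 161) = -76125/(-2153/6) = -76125*(-6/2153) = 456750/2153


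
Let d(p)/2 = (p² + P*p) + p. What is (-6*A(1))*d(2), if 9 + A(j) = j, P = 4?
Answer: 1344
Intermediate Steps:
A(j) = -9 + j
d(p) = 2*p² + 10*p (d(p) = 2*((p² + 4*p) + p) = 2*(p² + 5*p) = 2*p² + 10*p)
(-6*A(1))*d(2) = (-6*(-9 + 1))*(2*2*(5 + 2)) = (-6*(-8))*(2*2*7) = 48*28 = 1344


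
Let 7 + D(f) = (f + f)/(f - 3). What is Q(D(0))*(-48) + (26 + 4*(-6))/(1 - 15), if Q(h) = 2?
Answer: -673/7 ≈ -96.143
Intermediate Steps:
D(f) = -7 + 2*f/(-3 + f) (D(f) = -7 + (f + f)/(f - 3) = -7 + (2*f)/(-3 + f) = -7 + 2*f/(-3 + f))
Q(D(0))*(-48) + (26 + 4*(-6))/(1 - 15) = 2*(-48) + (26 + 4*(-6))/(1 - 15) = -96 + (26 - 24)/(-14) = -96 + 2*(-1/14) = -96 - 1/7 = -673/7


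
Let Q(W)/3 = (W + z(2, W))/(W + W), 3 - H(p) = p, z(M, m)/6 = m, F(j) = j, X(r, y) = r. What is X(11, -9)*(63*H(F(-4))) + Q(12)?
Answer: 9723/2 ≈ 4861.5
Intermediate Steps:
z(M, m) = 6*m
H(p) = 3 - p
Q(W) = 21/2 (Q(W) = 3*((W + 6*W)/(W + W)) = 3*((7*W)/((2*W))) = 3*((7*W)*(1/(2*W))) = 3*(7/2) = 21/2)
X(11, -9)*(63*H(F(-4))) + Q(12) = 11*(63*(3 - 1*(-4))) + 21/2 = 11*(63*(3 + 4)) + 21/2 = 11*(63*7) + 21/2 = 11*441 + 21/2 = 4851 + 21/2 = 9723/2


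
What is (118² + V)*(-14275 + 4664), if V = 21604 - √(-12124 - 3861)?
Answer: -341459608 + 9611*I*√15985 ≈ -3.4146e+8 + 1.2151e+6*I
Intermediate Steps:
V = 21604 - I*√15985 (V = 21604 - √(-15985) = 21604 - I*√15985 ≈ 21604.0 - 126.43*I)
(118² + V)*(-14275 + 4664) = (118² + (21604 - I*√15985))*(-14275 + 4664) = (13924 + (21604 - I*√15985))*(-9611) = (35528 - I*√15985)*(-9611) = -341459608 + 9611*I*√15985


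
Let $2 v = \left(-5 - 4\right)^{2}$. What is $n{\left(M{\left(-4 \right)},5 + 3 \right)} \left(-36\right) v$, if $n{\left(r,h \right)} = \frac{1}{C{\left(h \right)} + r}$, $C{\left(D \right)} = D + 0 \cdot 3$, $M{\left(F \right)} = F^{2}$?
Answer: $- \frac{243}{4} \approx -60.75$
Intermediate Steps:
$C{\left(D \right)} = D$ ($C{\left(D \right)} = D + 0 = D$)
$n{\left(r,h \right)} = \frac{1}{h + r}$
$v = \frac{81}{2}$ ($v = \frac{\left(-5 - 4\right)^{2}}{2} = \frac{\left(-9\right)^{2}}{2} = \frac{1}{2} \cdot 81 = \frac{81}{2} \approx 40.5$)
$n{\left(M{\left(-4 \right)},5 + 3 \right)} \left(-36\right) v = \frac{1}{\left(5 + 3\right) + \left(-4\right)^{2}} \left(-36\right) \frac{81}{2} = \frac{1}{8 + 16} \left(-36\right) \frac{81}{2} = \frac{1}{24} \left(-36\right) \frac{81}{2} = \left(- \frac{3}{2}\right) \frac{81}{2} = - \frac{243}{4}$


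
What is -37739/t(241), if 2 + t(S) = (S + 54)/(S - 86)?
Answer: 1169909/3 ≈ 3.8997e+5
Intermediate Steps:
t(S) = -2 + (54 + S)/(-86 + S) (t(S) = -2 + (S + 54)/(S - 86) = -2 + (54 + S)/(-86 + S))
-37739/t(241) = -37739*(-86 + 241)/(226 - 1*241) = -37739*155/(226 - 241) = -37739/((1/155)*(-15)) = -37739/(-3/31) = -37739*(-31/3) = 1169909/3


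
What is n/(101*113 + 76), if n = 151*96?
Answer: 14496/11489 ≈ 1.2617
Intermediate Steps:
n = 14496
n/(101*113 + 76) = 14496/(101*113 + 76) = 14496/(11413 + 76) = 14496/11489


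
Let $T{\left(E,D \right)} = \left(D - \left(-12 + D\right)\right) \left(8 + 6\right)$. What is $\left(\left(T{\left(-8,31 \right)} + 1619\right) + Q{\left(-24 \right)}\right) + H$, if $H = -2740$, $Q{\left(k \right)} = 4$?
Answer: $-949$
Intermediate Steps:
$T{\left(E,D \right)} = 168$ ($T{\left(E,D \right)} = 12 \cdot 14 = 168$)
$\left(\left(T{\left(-8,31 \right)} + 1619\right) + Q{\left(-24 \right)}\right) + H = \left(\left(168 + 1619\right) + 4\right) - 2740 = \left(1787 + 4\right) - 2740 = 1791 - 2740 = -949$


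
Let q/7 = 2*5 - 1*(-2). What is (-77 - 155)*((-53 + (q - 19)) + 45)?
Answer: -13224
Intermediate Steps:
q = 84 (q = 7*(2*5 - 1*(-2)) = 7*(10 + 2) = 7*12 = 84)
(-77 - 155)*((-53 + (q - 19)) + 45) = (-77 - 155)*((-53 + (84 - 19)) + 45) = -232*((-53 + 65) + 45) = -232*(12 + 45) = -232*57 = -13224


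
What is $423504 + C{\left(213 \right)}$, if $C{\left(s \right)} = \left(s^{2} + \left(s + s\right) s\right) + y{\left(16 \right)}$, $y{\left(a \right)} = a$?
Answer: $559627$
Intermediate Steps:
$C{\left(s \right)} = 16 + 3 s^{2}$ ($C{\left(s \right)} = \left(s^{2} + \left(s + s\right) s\right) + 16 = \left(s^{2} + 2 s s\right) + 16 = \left(s^{2} + 2 s^{2}\right) + 16 = 3 s^{2} + 16 = 16 + 3 s^{2}$)
$423504 + C{\left(213 \right)} = 423504 + \left(16 + 3 \cdot 213^{2}\right) = 423504 + \left(16 + 3 \cdot 45369\right) = 423504 + \left(16 + 136107\right) = 423504 + 136123 = 559627$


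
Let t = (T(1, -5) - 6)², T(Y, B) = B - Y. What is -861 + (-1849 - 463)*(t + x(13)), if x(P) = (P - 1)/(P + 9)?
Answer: -3685551/11 ≈ -3.3505e+5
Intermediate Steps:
x(P) = (-1 + P)/(9 + P)
t = 144 (t = ((-5 - 1*1) - 6)² = ((-5 - 1) - 6)² = (-6 - 6)² = (-12)² = 144)
-861 + (-1849 - 463)*(t + x(13)) = -861 + (-1849 - 463)*(144 + (-1 + 13)/(9 + 13)) = -861 - 2312*(144 + 12/22) = -861 - 2312*(144 + (1/22)*12) = -861 - 2312*(144 + 6/11) = -861 - 2312*1590/11 = -861 - 3676080/11 = -3685551/11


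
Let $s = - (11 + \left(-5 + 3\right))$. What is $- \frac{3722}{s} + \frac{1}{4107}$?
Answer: $\frac{5095421}{12321} \approx 413.56$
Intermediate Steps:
$s = -9$ ($s = - (11 - 2) = \left(-1\right) 9 = -9$)
$- \frac{3722}{s} + \frac{1}{4107} = - \frac{3722}{-9} + \frac{1}{4107} = \left(-3722\right) \left(- \frac{1}{9}\right) + \frac{1}{4107} = \frac{3722}{9} + \frac{1}{4107} = \frac{5095421}{12321}$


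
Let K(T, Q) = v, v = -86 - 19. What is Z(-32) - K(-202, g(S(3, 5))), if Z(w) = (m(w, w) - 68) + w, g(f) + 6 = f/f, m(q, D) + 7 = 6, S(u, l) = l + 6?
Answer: 4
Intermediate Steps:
v = -105
S(u, l) = 6 + l
m(q, D) = -1 (m(q, D) = -7 + 6 = -1)
g(f) = -5 (g(f) = -6 + f/f = -6 + 1 = -5)
K(T, Q) = -105
Z(w) = -69 + w (Z(w) = (-1 - 68) + w = -69 + w)
Z(-32) - K(-202, g(S(3, 5))) = (-69 - 32) - 1*(-105) = -101 + 105 = 4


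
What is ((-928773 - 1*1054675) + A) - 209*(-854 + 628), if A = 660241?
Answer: -1275973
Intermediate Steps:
((-928773 - 1*1054675) + A) - 209*(-854 + 628) = ((-928773 - 1*1054675) + 660241) - 209*(-854 + 628) = ((-928773 - 1054675) + 660241) - 209*(-226) = (-1983448 + 660241) + 47234 = -1323207 + 47234 = -1275973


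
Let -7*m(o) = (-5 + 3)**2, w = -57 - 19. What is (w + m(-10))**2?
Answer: 287296/49 ≈ 5863.2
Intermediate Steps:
w = -76
m(o) = -4/7 (m(o) = -(-5 + 3)**2/7 = -1/7*(-2)**2 = -1/7*4 = -4/7)
(w + m(-10))**2 = (-76 - 4/7)**2 = (-536/7)**2 = 287296/49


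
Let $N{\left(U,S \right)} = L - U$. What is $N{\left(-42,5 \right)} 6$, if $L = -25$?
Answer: $102$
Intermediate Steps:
$N{\left(U,S \right)} = -25 - U$
$N{\left(-42,5 \right)} 6 = \left(-25 - -42\right) 6 = \left(-25 + 42\right) 6 = 17 \cdot 6 = 102$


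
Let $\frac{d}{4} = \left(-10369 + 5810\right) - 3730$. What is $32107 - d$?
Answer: $65263$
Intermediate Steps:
$d = -33156$ ($d = 4 \left(\left(-10369 + 5810\right) - 3730\right) = 4 \left(-4559 - 3730\right) = 4 \left(-8289\right) = -33156$)
$32107 - d = 32107 - -33156 = 32107 + 33156 = 65263$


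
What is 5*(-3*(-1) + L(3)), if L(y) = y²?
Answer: 60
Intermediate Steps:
5*(-3*(-1) + L(3)) = 5*(-3*(-1) + 3²) = 5*(3 + 9) = 5*12 = 60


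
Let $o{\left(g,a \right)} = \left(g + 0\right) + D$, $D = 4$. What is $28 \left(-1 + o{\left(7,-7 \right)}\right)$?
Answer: $280$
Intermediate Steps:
$o{\left(g,a \right)} = 4 + g$ ($o{\left(g,a \right)} = \left(g + 0\right) + 4 = g + 4 = 4 + g$)
$28 \left(-1 + o{\left(7,-7 \right)}\right) = 28 \left(-1 + \left(4 + 7\right)\right) = 28 \left(-1 + 11\right) = 28 \cdot 10 = 280$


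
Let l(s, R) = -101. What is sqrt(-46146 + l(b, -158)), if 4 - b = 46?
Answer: I*sqrt(46247) ≈ 215.05*I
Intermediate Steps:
b = -42 (b = 4 - 1*46 = 4 - 46 = -42)
sqrt(-46146 + l(b, -158)) = sqrt(-46146 - 101) = sqrt(-46247) = I*sqrt(46247)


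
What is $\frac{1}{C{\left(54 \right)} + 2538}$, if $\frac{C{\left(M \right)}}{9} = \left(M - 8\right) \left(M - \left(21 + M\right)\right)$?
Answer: $- \frac{1}{6156} \approx -0.00016244$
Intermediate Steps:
$C{\left(M \right)} = 1512 - 189 M$ ($C{\left(M \right)} = 9 \left(M - 8\right) \left(M - \left(21 + M\right)\right) = 9 \left(-8 + M\right) \left(-21\right) = 9 \left(168 - 21 M\right) = 1512 - 189 M$)
$\frac{1}{C{\left(54 \right)} + 2538} = \frac{1}{\left(1512 - 10206\right) + 2538} = \frac{1}{-8694 + 2538} = \frac{1}{-6156} = - \frac{1}{6156}$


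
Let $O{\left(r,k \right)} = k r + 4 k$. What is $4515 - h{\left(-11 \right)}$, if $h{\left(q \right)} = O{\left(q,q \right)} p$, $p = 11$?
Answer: $3668$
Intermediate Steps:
$O{\left(r,k \right)} = 4 k + k r$
$h{\left(q \right)} = 11 q \left(4 + q\right)$ ($h{\left(q \right)} = q \left(4 + q\right) 11 = 11 q \left(4 + q\right)$)
$4515 - h{\left(-11 \right)} = 4515 - 11 \left(-11\right) \left(4 - 11\right) = 4515 - 11 \left(-11\right) \left(-7\right) = 4515 - 847 = 3668$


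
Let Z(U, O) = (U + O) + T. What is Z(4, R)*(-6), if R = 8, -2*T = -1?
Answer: -75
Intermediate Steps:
T = 1/2 (T = -1/2*(-1) = 1/2 ≈ 0.50000)
Z(U, O) = 1/2 + O + U (Z(U, O) = (U + O) + 1/2 = (O + U) + 1/2 = 1/2 + O + U)
Z(4, R)*(-6) = (1/2 + 8 + 4)*(-6) = (25/2)*(-6) = -75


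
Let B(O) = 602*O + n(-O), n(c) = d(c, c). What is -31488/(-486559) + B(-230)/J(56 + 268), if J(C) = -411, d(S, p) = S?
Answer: 67269992138/199975749 ≈ 336.39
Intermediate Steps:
n(c) = c
B(O) = 601*O (B(O) = 602*O - O = 601*O)
-31488/(-486559) + B(-230)/J(56 + 268) = -31488/(-486559) + (601*(-230))/(-411) = -31488*(-1/486559) - 138230*(-1/411) = 31488/486559 + 138230/411 = 67269992138/199975749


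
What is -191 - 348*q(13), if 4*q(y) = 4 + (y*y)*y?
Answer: -191678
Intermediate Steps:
q(y) = 1 + y**3/4 (q(y) = (4 + (y*y)*y)/4 = (4 + y**2*y)/4 = (4 + y**3)/4 = 1 + y**3/4)
-191 - 348*q(13) = -191 - 348*(1 + (1/4)*13**3) = -191 - 348*(1 + (1/4)*2197) = -191 - 348*(1 + 2197/4) = -191 - 348*2201/4 = -191 - 191487 = -191678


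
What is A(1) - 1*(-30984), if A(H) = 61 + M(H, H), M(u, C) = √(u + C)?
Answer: 31045 + √2 ≈ 31046.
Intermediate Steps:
M(u, C) = √(C + u)
A(H) = 61 + √2*√H (A(H) = 61 + √(H + H) = 61 + √(2*H) = 61 + √2*√H)
A(1) - 1*(-30984) = (61 + √2*√1) - 1*(-30984) = (61 + √2*1) + 30984 = (61 + √2) + 30984 = 31045 + √2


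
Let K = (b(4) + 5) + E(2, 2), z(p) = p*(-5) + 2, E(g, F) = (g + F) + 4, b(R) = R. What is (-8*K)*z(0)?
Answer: -272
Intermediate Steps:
E(g, F) = 4 + F + g (E(g, F) = (F + g) + 4 = 4 + F + g)
z(p) = 2 - 5*p (z(p) = -5*p + 2 = 2 - 5*p)
K = 17 (K = (4 + 5) + (4 + 2 + 2) = 9 + 8 = 17)
(-8*K)*z(0) = (-8*17)*(2 - 5*0) = -136*(2 + 0) = -136*2 = -272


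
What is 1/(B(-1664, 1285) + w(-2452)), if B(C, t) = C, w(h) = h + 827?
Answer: -1/3289 ≈ -0.00030404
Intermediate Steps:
w(h) = 827 + h
1/(B(-1664, 1285) + w(-2452)) = 1/(-1664 + (827 - 2452)) = 1/(-1664 - 1625) = 1/(-3289) = -1/3289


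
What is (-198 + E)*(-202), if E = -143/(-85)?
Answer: 3370774/85 ≈ 39656.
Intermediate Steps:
E = 143/85 (E = -143*(-1/85) = 143/85 ≈ 1.6824)
(-198 + E)*(-202) = (-198 + 143/85)*(-202) = -16687/85*(-202) = 3370774/85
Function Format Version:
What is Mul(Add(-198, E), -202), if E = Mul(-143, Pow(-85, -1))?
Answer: Rational(3370774, 85) ≈ 39656.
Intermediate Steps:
E = Rational(143, 85) (E = Mul(-143, Rational(-1, 85)) = Rational(143, 85) ≈ 1.6824)
Mul(Add(-198, E), -202) = Mul(Add(-198, Rational(143, 85)), -202) = Mul(Rational(-16687, 85), -202) = Rational(3370774, 85)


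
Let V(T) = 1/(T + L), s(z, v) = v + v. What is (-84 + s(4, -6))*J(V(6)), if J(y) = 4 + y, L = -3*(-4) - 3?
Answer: -1952/5 ≈ -390.40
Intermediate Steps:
s(z, v) = 2*v
L = 9 (L = 12 - 3 = 9)
V(T) = 1/(9 + T) (V(T) = 1/(T + 9) = 1/(9 + T))
(-84 + s(4, -6))*J(V(6)) = (-84 + 2*(-6))*(4 + 1/(9 + 6)) = (-84 - 12)*(4 + 1/15) = -96*(4 + 1/15) = -96*61/15 = -1952/5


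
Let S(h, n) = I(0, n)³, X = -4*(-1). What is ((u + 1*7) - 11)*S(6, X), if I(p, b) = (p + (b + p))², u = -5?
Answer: -36864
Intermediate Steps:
I(p, b) = (b + 2*p)²
X = 4
S(h, n) = n⁶ (S(h, n) = ((n + 2*0)²)³ = ((n + 0)²)³ = (n²)³ = n⁶)
((u + 1*7) - 11)*S(6, X) = ((-5 + 1*7) - 11)*4⁶ = ((-5 + 7) - 11)*4096 = (2 - 11)*4096 = -9*4096 = -36864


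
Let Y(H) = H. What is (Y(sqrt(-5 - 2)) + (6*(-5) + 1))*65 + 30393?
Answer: 28508 + 65*I*sqrt(7) ≈ 28508.0 + 171.97*I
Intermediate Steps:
(Y(sqrt(-5 - 2)) + (6*(-5) + 1))*65 + 30393 = (sqrt(-5 - 2) + (6*(-5) + 1))*65 + 30393 = (sqrt(-7) + (-30 + 1))*65 + 30393 = (I*sqrt(7) - 29)*65 + 30393 = (-29 + I*sqrt(7))*65 + 30393 = (-1885 + 65*I*sqrt(7)) + 30393 = 28508 + 65*I*sqrt(7)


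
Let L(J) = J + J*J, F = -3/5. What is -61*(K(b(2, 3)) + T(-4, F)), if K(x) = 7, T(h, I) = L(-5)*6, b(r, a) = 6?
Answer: -7747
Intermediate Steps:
F = -3/5 (F = -3*1/5 = -3/5 ≈ -0.60000)
L(J) = J + J**2
T(h, I) = 120 (T(h, I) = -5*(1 - 5)*6 = -5*(-4)*6 = 20*6 = 120)
-61*(K(b(2, 3)) + T(-4, F)) = -61*(7 + 120) = -61*127 = -7747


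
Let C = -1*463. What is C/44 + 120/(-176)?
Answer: -493/44 ≈ -11.205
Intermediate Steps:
C = -463
C/44 + 120/(-176) = -463/44 + 120/(-176) = -463*1/44 + 120*(-1/176) = -463/44 - 15/22 = -493/44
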